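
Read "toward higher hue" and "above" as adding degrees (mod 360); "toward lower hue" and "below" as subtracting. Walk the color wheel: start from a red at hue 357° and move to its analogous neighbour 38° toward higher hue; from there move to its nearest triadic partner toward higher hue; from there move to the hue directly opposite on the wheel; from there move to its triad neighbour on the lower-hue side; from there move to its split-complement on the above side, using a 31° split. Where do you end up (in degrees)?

+38° (analog 38° ↑): 357 + 38 = 395 → 395 − 360 = 35°
+120° (triadic ↑): 35 + 120 = 155°
+180° (complement): 155 + 180 = 335°
−120° (triadic ↓): 335 − 120 = 215°
+211° (split-comp 31° ↑): 215 + 211 = 426 → 426 − 360 = 66°

66°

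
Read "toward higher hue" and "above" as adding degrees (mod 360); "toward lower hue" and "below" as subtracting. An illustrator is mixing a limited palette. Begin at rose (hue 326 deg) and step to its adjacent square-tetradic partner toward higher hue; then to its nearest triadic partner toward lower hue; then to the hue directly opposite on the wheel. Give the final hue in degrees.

+90° (square ↑): 326 + 90 = 416 → 416 − 360 = 56°
−120° (triadic ↓): 56 − 120 = -64 → -64 + 360 = 296°
+180° (complement): 296 + 180 = 476 → 476 − 360 = 116°

116°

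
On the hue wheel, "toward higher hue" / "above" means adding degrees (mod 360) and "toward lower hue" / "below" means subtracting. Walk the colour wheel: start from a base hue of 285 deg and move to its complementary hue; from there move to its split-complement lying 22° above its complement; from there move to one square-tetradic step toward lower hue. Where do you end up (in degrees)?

217°

+180° (complement): 285 + 180 = 465 → 465 − 360 = 105°
+202° (split-comp 22° ↑): 105 + 202 = 307°
−90° (square ↓): 307 − 90 = 217°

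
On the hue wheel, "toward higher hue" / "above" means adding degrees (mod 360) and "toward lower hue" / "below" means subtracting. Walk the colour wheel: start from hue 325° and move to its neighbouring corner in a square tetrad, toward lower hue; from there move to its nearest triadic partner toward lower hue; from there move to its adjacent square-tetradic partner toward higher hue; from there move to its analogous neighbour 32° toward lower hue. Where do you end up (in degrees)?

325 − 90 = 235°   (square ↓)
235 − 120 = 115°   (triadic ↓)
115 + 90 = 205°   (square ↑)
205 − 32 = 173°   (analog 32° ↓)

173°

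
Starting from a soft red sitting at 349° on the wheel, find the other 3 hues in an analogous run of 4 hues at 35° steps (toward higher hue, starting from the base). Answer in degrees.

24°, 59°, 94°

349 + 35 = 384 → 384 − 360 = 24°
349 + 70 = 419 → 419 − 360 = 59°
349 + 105 = 454 → 454 − 360 = 94°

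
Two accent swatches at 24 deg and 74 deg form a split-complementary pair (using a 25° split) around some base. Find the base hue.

The accents sit 25° either side of the complement, so the complement is their short-arc midpoint on the wheel.
Short-arc midpoint of 24° and 74°: 49°.
Base is 180° from the complement: 49 − 180 = -131 → -131 + 360 = 229°

229°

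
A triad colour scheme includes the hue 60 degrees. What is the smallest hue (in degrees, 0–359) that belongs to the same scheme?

A triad places three hues 120° apart.
The full set through 60° is {60°, 180°, 300°}.

60°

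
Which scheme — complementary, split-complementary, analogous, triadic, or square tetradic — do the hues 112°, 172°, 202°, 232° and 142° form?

Sort the hues: 112°, 142°, 172°, 202°, 232°.
Successive gaps around the wheel: 30°, 30°, 30°, 30°, 240°.
A run of hues at equal small steps (30°) with one large closing gap is an analogous group.

analogous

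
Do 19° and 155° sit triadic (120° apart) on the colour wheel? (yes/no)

no

Angular distance: |19 − 155| = 136 = 136°.
Triadic (120° apart) requires 120°.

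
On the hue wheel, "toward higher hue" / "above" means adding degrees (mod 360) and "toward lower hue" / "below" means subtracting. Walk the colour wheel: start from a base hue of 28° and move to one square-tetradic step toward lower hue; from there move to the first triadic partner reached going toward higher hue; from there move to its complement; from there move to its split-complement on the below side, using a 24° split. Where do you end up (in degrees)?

34°

square ↓ −90°: 28 − 90 = -62 → -62 + 360 = 298°
triadic ↑ +120°: 298 + 120 = 418 → 418 − 360 = 58°
complement +180°: 58 + 180 = 238°
split-comp 24° ↓ +156°: 238 + 156 = 394 → 394 − 360 = 34°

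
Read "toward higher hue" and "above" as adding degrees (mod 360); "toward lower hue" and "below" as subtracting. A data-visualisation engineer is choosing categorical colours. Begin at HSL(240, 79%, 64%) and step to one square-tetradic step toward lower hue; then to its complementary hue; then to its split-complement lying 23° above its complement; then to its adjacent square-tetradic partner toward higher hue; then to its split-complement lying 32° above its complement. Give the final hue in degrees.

115°

square ↓ −90°: 240 − 90 = 150°
complement +180°: 150 + 180 = 330°
split-comp 23° ↑ +203°: 330 + 203 = 533 → 533 − 360 = 173°
square ↑ +90°: 173 + 90 = 263°
split-comp 32° ↑ +212°: 263 + 212 = 475 → 475 − 360 = 115°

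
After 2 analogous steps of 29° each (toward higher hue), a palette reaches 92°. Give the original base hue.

2 steps of 29° (toward higher hue) give a net shift of +58°.
Start = end − shift: 92 − 58 = 34°

34°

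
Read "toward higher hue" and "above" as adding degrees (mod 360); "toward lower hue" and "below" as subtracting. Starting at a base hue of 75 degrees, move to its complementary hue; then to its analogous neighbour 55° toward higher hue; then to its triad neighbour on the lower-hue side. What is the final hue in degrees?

75 + 180 = 255°   (complement)
255 + 55 = 310°   (analog 55° ↑)
310 − 120 = 190°   (triadic ↓)

190°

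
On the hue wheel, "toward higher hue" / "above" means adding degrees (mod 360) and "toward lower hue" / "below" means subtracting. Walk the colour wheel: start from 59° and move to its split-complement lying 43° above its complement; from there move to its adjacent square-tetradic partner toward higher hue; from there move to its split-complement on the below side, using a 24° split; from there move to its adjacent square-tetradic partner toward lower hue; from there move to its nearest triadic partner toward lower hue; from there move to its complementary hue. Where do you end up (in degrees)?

+223° (split-comp 43° ↑): 59 + 223 = 282°
+90° (square ↑): 282 + 90 = 372 → 372 − 360 = 12°
+156° (split-comp 24° ↓): 12 + 156 = 168°
−90° (square ↓): 168 − 90 = 78°
−120° (triadic ↓): 78 − 120 = -42 → -42 + 360 = 318°
+180° (complement): 318 + 180 = 498 → 498 − 360 = 138°

138°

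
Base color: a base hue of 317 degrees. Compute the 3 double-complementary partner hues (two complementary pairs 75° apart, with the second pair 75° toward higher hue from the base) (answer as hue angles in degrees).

A rectangular tetradic uses two complementary pairs 75° apart: offsets 0°, 75°, 180°, 255°.
317 + 75 = 392 → 392 − 360 = 32°
317 + 180 = 497 → 497 − 360 = 137°
317 + 255 = 572 → 572 − 360 = 212°

32°, 137° and 212°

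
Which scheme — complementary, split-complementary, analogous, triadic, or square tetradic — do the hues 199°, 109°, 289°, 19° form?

Sort the hues: 19°, 109°, 199°, 289°.
Successive gaps around the wheel: 90°, 90°, 90°, 90°.
Four hues every 90° form a square tetradic scheme.

square tetradic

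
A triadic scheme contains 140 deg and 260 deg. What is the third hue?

20°

A triad spaces three hues 120° apart.
The full set is {20°, 140°, 260°}.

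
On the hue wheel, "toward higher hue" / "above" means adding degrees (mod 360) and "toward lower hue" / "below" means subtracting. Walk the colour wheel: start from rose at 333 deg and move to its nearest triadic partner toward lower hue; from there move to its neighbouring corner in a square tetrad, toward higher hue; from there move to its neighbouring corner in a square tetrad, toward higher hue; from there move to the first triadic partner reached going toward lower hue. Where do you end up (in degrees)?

273°

triadic ↓ −120°: 333 − 120 = 213°
square ↑ +90°: 213 + 90 = 303°
square ↑ +90°: 303 + 90 = 393 → 393 − 360 = 33°
triadic ↓ −120°: 33 − 120 = -87 → -87 + 360 = 273°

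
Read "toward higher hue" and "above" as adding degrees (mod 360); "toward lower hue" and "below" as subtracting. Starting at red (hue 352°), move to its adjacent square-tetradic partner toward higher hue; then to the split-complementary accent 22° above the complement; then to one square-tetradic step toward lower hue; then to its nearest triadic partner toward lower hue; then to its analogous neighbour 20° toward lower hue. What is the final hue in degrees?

square ↑ +90°: 352 + 90 = 442 → 442 − 360 = 82°
split-comp 22° ↑ +202°: 82 + 202 = 284°
square ↓ −90°: 284 − 90 = 194°
triadic ↓ −120°: 194 − 120 = 74°
analog 20° ↓ −20°: 74 − 20 = 54°

54°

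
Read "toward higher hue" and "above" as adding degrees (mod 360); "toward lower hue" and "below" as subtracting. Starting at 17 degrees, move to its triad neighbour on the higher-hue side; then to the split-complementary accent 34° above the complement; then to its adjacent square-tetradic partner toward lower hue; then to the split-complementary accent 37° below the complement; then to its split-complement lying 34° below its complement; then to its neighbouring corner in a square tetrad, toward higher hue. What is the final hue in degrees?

+120° (triadic ↑): 17 + 120 = 137°
+214° (split-comp 34° ↑): 137 + 214 = 351°
−90° (square ↓): 351 − 90 = 261°
+143° (split-comp 37° ↓): 261 + 143 = 404 → 404 − 360 = 44°
+146° (split-comp 34° ↓): 44 + 146 = 190°
+90° (square ↑): 190 + 90 = 280°

280°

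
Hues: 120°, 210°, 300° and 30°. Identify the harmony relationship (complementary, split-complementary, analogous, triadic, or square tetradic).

Sort the hues: 30°, 120°, 210°, 300°.
Successive gaps around the wheel: 90°, 90°, 90°, 90°.
Four hues every 90° form a square tetradic scheme.

square tetradic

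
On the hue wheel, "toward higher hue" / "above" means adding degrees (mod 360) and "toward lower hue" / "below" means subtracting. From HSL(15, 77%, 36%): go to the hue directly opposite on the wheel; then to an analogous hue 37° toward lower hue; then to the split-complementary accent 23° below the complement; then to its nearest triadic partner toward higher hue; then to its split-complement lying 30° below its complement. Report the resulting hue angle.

225°

complement +180°: 15 + 180 = 195°
analog 37° ↓ −37°: 195 − 37 = 158°
split-comp 23° ↓ +157°: 158 + 157 = 315°
triadic ↑ +120°: 315 + 120 = 435 → 435 − 360 = 75°
split-comp 30° ↓ +150°: 75 + 150 = 225°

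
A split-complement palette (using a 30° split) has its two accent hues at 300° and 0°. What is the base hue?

150°

The accents sit 30° either side of the complement, so the complement is their short-arc midpoint on the wheel.
Short-arc midpoint of 300° and 0°: 330°.
Base is 180° from the complement: 330 − 180 = 150°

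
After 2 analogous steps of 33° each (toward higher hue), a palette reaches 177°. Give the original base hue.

2 steps of 33° (toward higher hue) give a net shift of +66°.
Start = end − shift: 177 − 66 = 111°

111°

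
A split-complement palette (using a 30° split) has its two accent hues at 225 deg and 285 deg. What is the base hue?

The accents sit 30° either side of the complement, so the complement is their short-arc midpoint on the wheel.
Short-arc midpoint of 225° and 285°: 255°.
Base is 180° from the complement: 255 − 180 = 75°

75°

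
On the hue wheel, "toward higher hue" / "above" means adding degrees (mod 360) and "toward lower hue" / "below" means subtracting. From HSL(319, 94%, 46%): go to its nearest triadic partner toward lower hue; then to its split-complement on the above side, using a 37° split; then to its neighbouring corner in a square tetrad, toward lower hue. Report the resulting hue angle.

triadic ↓ −120°: 319 − 120 = 199°
split-comp 37° ↑ +217°: 199 + 217 = 416 → 416 − 360 = 56°
square ↓ −90°: 56 − 90 = -34 → -34 + 360 = 326°

326°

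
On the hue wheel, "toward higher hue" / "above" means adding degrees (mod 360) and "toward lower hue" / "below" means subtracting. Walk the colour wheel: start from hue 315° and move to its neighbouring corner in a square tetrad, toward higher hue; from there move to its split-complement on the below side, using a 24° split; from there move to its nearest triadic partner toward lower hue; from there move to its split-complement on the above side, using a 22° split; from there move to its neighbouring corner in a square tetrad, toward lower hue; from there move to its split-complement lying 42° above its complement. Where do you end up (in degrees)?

315 + 90 = 405 → 405 − 360 = 45°   (square ↑)
45 + 156 = 201°   (split-comp 24° ↓)
201 − 120 = 81°   (triadic ↓)
81 + 202 = 283°   (split-comp 22° ↑)
283 − 90 = 193°   (square ↓)
193 + 222 = 415 → 415 − 360 = 55°   (split-comp 42° ↑)

55°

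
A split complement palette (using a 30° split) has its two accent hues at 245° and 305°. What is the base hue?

The accents sit 30° either side of the complement, so the complement is their short-arc midpoint on the wheel.
Short-arc midpoint of 245° and 305°: 275°.
Base is 180° from the complement: 275 − 180 = 95°

95°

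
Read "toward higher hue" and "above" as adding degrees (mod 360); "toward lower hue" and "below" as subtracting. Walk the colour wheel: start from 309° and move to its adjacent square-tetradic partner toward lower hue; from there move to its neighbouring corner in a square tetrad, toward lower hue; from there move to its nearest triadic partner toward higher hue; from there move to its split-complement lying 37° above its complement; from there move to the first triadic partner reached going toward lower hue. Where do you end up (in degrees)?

346°

square ↓ −90°: 309 − 90 = 219°
square ↓ −90°: 219 − 90 = 129°
triadic ↑ +120°: 129 + 120 = 249°
split-comp 37° ↑ +217°: 249 + 217 = 466 → 466 − 360 = 106°
triadic ↓ −120°: 106 − 120 = -14 → -14 + 360 = 346°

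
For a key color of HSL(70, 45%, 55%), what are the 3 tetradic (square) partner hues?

A square tetradic scheme places four hues every 90°.
70 + 90 = 160°
70 + 180 = 250°
70 + 270 = 340°

160°, 250°, 340°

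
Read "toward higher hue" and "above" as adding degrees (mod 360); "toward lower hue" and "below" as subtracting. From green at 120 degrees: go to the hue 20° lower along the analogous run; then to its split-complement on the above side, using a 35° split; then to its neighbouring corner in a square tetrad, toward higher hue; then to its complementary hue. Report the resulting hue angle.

120 − 20 = 100°   (analog 20° ↓)
100 + 215 = 315°   (split-comp 35° ↑)
315 + 90 = 405 → 405 − 360 = 45°   (square ↑)
45 + 180 = 225°   (complement)

225°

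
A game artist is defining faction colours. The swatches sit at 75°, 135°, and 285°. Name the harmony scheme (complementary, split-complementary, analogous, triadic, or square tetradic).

Sort the hues: 75°, 135°, 285°.
Successive gaps around the wheel: 60°, 150°, 150°.
Two 150° gaps and one 60° gap — a base hue opposite a pair of accents 30° either side of its complement — is the split-complementary pattern.

split-complementary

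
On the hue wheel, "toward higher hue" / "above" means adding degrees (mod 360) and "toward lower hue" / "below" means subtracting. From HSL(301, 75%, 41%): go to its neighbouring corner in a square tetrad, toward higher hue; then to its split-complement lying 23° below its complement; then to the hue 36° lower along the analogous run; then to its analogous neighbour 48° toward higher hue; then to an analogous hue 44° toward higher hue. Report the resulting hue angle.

+90° (square ↑): 301 + 90 = 391 → 391 − 360 = 31°
+157° (split-comp 23° ↓): 31 + 157 = 188°
−36° (analog 36° ↓): 188 − 36 = 152°
+48° (analog 48° ↑): 152 + 48 = 200°
+44° (analog 44° ↑): 200 + 44 = 244°

244°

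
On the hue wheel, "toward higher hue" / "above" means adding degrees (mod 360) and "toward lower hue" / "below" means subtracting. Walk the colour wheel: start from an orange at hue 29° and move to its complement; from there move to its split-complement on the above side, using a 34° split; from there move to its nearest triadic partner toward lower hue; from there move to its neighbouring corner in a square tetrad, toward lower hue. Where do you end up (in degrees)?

29 + 180 = 209°   (complement)
209 + 214 = 423 → 423 − 360 = 63°   (split-comp 34° ↑)
63 − 120 = -57 → -57 + 360 = 303°   (triadic ↓)
303 − 90 = 213°   (square ↓)

213°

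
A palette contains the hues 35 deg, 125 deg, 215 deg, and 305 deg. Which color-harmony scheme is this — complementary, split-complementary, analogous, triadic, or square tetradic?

square tetradic

Sort the hues: 35°, 125°, 215°, 305°.
Successive gaps around the wheel: 90°, 90°, 90°, 90°.
Four hues every 90° form a square tetradic scheme.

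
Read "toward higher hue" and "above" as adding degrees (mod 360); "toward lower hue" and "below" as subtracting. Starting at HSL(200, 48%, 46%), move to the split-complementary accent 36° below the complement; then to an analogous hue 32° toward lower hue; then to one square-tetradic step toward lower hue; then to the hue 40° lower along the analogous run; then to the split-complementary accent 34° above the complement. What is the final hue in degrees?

split-comp 36° ↓ +144°: 200 + 144 = 344°
analog 32° ↓ −32°: 344 − 32 = 312°
square ↓ −90°: 312 − 90 = 222°
analog 40° ↓ −40°: 222 − 40 = 182°
split-comp 34° ↑ +214°: 182 + 214 = 396 → 396 − 360 = 36°

36°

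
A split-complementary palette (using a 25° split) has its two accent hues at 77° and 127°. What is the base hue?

282°

The accents sit 25° either side of the complement, so the complement is their short-arc midpoint on the wheel.
Short-arc midpoint of 77° and 127°: 102°.
Base is 180° from the complement: 102 − 180 = -78 → -78 + 360 = 282°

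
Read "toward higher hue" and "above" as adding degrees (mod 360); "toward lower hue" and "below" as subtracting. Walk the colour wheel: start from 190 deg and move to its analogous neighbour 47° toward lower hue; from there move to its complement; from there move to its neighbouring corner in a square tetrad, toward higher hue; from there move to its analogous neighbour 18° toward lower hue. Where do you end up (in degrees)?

−47° (analog 47° ↓): 190 − 47 = 143°
+180° (complement): 143 + 180 = 323°
+90° (square ↑): 323 + 90 = 413 → 413 − 360 = 53°
−18° (analog 18° ↓): 53 − 18 = 35°

35°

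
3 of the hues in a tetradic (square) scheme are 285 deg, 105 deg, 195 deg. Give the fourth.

A square tetradic scheme places four hues every 90°.
The full set through 105° is {15°, 105°, 195°, 285°}.
Given {105°, 195°, 285°}, the missing hue is 15°.

15°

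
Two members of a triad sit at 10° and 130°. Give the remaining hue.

A triad spaces three hues 120° apart.
The full set is {10°, 130°, 250°}.

250°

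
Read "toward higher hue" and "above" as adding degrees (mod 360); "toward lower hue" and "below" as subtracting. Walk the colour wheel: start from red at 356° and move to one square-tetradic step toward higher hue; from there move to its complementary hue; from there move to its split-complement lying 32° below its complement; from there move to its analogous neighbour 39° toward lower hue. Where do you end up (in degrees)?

356 + 90 = 446 → 446 − 360 = 86°   (square ↑)
86 + 180 = 266°   (complement)
266 + 148 = 414 → 414 − 360 = 54°   (split-comp 32° ↓)
54 − 39 = 15°   (analog 39° ↓)

15°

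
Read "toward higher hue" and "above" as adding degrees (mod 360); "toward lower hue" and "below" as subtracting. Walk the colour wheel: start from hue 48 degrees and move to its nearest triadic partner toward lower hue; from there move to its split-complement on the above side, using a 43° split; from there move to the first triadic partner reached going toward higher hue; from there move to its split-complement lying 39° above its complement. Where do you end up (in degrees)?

48 − 120 = -72 → -72 + 360 = 288°   (triadic ↓)
288 + 223 = 511 → 511 − 360 = 151°   (split-comp 43° ↑)
151 + 120 = 271°   (triadic ↑)
271 + 219 = 490 → 490 − 360 = 130°   (split-comp 39° ↑)

130°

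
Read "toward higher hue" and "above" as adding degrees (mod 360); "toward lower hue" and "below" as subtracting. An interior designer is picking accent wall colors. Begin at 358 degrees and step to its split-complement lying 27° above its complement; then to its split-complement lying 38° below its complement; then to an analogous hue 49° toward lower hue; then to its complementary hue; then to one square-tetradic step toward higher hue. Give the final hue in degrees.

358 + 207 = 565 → 565 − 360 = 205°   (split-comp 27° ↑)
205 + 142 = 347°   (split-comp 38° ↓)
347 − 49 = 298°   (analog 49° ↓)
298 + 180 = 478 → 478 − 360 = 118°   (complement)
118 + 90 = 208°   (square ↑)

208°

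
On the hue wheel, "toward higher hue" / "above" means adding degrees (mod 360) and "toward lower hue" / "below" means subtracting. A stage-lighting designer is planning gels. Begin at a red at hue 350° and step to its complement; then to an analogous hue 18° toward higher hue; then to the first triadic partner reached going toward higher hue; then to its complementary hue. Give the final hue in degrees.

350 + 180 = 530 → 530 − 360 = 170°   (complement)
170 + 18 = 188°   (analog 18° ↑)
188 + 120 = 308°   (triadic ↑)
308 + 180 = 488 → 488 − 360 = 128°   (complement)

128°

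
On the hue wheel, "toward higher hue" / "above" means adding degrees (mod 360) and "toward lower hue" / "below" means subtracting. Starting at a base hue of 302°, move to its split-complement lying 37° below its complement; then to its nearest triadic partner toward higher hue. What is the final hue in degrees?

205°

302 + 143 = 445 → 445 − 360 = 85°   (split-comp 37° ↓)
85 + 120 = 205°   (triadic ↑)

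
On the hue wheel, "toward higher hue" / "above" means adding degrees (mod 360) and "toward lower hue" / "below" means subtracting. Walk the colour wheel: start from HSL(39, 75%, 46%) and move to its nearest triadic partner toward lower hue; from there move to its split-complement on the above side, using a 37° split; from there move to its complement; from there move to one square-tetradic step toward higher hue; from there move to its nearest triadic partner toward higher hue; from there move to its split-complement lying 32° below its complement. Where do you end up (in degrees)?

314°

39 − 120 = -81 → -81 + 360 = 279°   (triadic ↓)
279 + 217 = 496 → 496 − 360 = 136°   (split-comp 37° ↑)
136 + 180 = 316°   (complement)
316 + 90 = 406 → 406 − 360 = 46°   (square ↑)
46 + 120 = 166°   (triadic ↑)
166 + 148 = 314°   (split-comp 32° ↓)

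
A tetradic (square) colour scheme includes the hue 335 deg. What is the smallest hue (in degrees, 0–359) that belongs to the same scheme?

65°

A square tetradic scheme places four hues every 90°.
The full set through 335° is {65°, 155°, 245°, 335°}.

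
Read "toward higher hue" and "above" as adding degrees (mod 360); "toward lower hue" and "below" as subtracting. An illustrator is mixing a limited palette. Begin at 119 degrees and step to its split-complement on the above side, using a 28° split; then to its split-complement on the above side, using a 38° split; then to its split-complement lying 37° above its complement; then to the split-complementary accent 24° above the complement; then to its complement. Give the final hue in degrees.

119 + 208 = 327°   (split-comp 28° ↑)
327 + 218 = 545 → 545 − 360 = 185°   (split-comp 38° ↑)
185 + 217 = 402 → 402 − 360 = 42°   (split-comp 37° ↑)
42 + 204 = 246°   (split-comp 24° ↑)
246 + 180 = 426 → 426 − 360 = 66°   (complement)

66°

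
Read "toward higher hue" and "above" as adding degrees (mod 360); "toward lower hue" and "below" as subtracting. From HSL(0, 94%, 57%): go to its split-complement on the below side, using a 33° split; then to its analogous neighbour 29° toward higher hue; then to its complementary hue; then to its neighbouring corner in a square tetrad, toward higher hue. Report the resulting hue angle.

0 + 147 = 147°   (split-comp 33° ↓)
147 + 29 = 176°   (analog 29° ↑)
176 + 180 = 356°   (complement)
356 + 90 = 446 → 446 − 360 = 86°   (square ↑)

86°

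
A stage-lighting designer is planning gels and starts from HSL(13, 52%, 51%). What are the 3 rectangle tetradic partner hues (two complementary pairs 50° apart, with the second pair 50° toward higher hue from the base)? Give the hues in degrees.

A rectangular tetradic uses two complementary pairs 50° apart: offsets 0°, 50°, 180°, 230°.
13 + 50 = 63°
13 + 180 = 193°
13 + 230 = 243°

63°, 193°, 243°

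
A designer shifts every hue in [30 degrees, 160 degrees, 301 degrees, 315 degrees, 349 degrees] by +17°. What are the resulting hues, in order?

47°, 177°, 318°, 332°, 6°

30 + 17 = 47°
160 + 17 = 177°
301 + 17 = 318°
315 + 17 = 332°
349 + 17 = 366 → 366 − 360 = 6°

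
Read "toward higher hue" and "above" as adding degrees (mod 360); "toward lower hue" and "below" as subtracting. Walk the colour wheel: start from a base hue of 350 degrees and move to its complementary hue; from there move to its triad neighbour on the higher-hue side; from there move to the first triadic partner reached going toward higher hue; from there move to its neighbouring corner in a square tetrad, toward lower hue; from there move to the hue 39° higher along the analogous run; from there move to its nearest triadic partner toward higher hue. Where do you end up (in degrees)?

+180° (complement): 350 + 180 = 530 → 530 − 360 = 170°
+120° (triadic ↑): 170 + 120 = 290°
+120° (triadic ↑): 290 + 120 = 410 → 410 − 360 = 50°
−90° (square ↓): 50 − 90 = -40 → -40 + 360 = 320°
+39° (analog 39° ↑): 320 + 39 = 359°
+120° (triadic ↑): 359 + 120 = 479 → 479 − 360 = 119°

119°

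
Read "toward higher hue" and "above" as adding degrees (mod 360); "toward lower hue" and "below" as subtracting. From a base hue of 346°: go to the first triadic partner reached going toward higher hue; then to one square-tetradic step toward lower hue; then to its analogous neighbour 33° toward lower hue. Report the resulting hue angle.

343°

triadic ↑ +120°: 346 + 120 = 466 → 466 − 360 = 106°
square ↓ −90°: 106 − 90 = 16°
analog 33° ↓ −33°: 16 − 33 = -17 → -17 + 360 = 343°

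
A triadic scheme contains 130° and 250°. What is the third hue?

A triad spaces three hues 120° apart.
The full set is {10°, 130°, 250°}.

10°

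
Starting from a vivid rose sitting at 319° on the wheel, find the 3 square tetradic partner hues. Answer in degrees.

49°, 139°, and 229°

319 + 90 = 409 → 409 − 360 = 49°
319 + 180 = 499 → 499 − 360 = 139°
319 + 270 = 589 → 589 − 360 = 229°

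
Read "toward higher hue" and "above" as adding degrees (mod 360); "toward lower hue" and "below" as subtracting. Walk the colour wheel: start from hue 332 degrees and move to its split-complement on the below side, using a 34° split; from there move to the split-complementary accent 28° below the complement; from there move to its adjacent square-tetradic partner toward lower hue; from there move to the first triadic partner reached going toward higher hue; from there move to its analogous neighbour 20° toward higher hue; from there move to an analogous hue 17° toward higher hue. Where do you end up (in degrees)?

337°

split-comp 34° ↓ +146°: 332 + 146 = 478 → 478 − 360 = 118°
split-comp 28° ↓ +152°: 118 + 152 = 270°
square ↓ −90°: 270 − 90 = 180°
triadic ↑ +120°: 180 + 120 = 300°
analog 20° ↑ +20°: 300 + 20 = 320°
analog 17° ↑ +17°: 320 + 17 = 337°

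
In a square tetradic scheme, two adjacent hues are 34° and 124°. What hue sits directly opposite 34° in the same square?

214°

A square tetradic scheme places four hues 90° apart; opposite corners are 180° apart.
34 + 180 = 214°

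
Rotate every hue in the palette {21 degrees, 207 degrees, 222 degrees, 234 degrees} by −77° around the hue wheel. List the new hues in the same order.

21 − 77 = -56 → -56 + 360 = 304°
207 − 77 = 130°
222 − 77 = 145°
234 − 77 = 157°

304°, 130°, 145°, 157°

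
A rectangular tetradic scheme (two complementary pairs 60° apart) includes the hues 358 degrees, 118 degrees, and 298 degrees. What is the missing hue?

178°

A rectangular tetradic uses two complementary pairs 60° apart: offsets 0°, 60°, 180°, 240°.
Among {118°, 298°, 358°}, 118° and 298° are a 180° pair.
The remaining hue 358° needs its own complement: 358 + 180 = 538 → 538 − 360 = 178°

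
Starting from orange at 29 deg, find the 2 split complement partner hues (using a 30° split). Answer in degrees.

Split-complementary hues sit 30° either side of the complement.
Complement of 29 deg: 29 + 180 = 209°
209 − 30 = 179°
209 + 30 = 239°

179° and 239°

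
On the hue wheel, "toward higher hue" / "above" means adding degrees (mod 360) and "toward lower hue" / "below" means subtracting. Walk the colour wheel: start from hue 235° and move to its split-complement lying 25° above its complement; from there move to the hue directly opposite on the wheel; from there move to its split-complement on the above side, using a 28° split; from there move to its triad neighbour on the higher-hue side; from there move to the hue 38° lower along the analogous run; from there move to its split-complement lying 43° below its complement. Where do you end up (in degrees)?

327°

split-comp 25° ↑ +205°: 235 + 205 = 440 → 440 − 360 = 80°
complement +180°: 80 + 180 = 260°
split-comp 28° ↑ +208°: 260 + 208 = 468 → 468 − 360 = 108°
triadic ↑ +120°: 108 + 120 = 228°
analog 38° ↓ −38°: 228 − 38 = 190°
split-comp 43° ↓ +137°: 190 + 137 = 327°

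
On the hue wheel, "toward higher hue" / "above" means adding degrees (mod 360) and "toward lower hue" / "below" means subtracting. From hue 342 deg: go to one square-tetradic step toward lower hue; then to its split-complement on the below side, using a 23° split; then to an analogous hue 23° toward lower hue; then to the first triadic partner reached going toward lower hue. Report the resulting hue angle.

square ↓ −90°: 342 − 90 = 252°
split-comp 23° ↓ +157°: 252 + 157 = 409 → 409 − 360 = 49°
analog 23° ↓ −23°: 49 − 23 = 26°
triadic ↓ −120°: 26 − 120 = -94 → -94 + 360 = 266°

266°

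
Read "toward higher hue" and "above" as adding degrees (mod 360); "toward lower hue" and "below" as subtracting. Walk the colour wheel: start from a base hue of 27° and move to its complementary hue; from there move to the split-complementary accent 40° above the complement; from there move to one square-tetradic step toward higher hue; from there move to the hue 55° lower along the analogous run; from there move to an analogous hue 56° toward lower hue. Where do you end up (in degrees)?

46°

complement +180°: 27 + 180 = 207°
split-comp 40° ↑ +220°: 207 + 220 = 427 → 427 − 360 = 67°
square ↑ +90°: 67 + 90 = 157°
analog 55° ↓ −55°: 157 − 55 = 102°
analog 56° ↓ −56°: 102 − 56 = 46°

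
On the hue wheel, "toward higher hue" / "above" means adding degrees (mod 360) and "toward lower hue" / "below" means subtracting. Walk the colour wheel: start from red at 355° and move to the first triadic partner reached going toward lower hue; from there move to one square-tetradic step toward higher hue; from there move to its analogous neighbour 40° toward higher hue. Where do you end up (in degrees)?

5°

triadic ↓ −120°: 355 − 120 = 235°
square ↑ +90°: 235 + 90 = 325°
analog 40° ↑ +40°: 325 + 40 = 365 → 365 − 360 = 5°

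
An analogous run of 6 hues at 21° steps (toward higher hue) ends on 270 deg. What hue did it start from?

165°

5 steps of 21° (toward higher hue) give a net shift of +105°.
Start = end − shift: 270 − 105 = 165°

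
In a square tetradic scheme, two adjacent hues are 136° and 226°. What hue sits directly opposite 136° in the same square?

316°

A square tetradic scheme places four hues 90° apart; opposite corners are 180° apart.
136 + 180 = 316°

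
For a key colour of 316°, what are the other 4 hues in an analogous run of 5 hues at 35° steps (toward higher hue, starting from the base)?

351°, 26°, 61°, 96°

Analogous hues sit every 35° along the wheel.
316 + 35 = 351°
316 + 70 = 386 → 386 − 360 = 26°
316 + 105 = 421 → 421 − 360 = 61°
316 + 140 = 456 → 456 − 360 = 96°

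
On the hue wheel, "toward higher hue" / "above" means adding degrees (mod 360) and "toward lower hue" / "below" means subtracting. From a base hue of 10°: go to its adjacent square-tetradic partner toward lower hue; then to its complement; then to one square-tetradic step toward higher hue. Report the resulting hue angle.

190°

square ↓ −90°: 10 − 90 = -80 → -80 + 360 = 280°
complement +180°: 280 + 180 = 460 → 460 − 360 = 100°
square ↑ +90°: 100 + 90 = 190°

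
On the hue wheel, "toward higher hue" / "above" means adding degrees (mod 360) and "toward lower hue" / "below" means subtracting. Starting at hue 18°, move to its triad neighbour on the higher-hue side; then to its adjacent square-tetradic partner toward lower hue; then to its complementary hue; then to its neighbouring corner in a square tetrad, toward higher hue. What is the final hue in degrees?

triadic ↑ +120°: 18 + 120 = 138°
square ↓ −90°: 138 − 90 = 48°
complement +180°: 48 + 180 = 228°
square ↑ +90°: 228 + 90 = 318°

318°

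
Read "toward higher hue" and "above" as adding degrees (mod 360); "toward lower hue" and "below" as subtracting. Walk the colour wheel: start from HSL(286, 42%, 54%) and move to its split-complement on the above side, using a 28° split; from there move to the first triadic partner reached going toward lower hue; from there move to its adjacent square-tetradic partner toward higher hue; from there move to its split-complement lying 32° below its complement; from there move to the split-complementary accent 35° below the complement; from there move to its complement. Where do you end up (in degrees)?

+208° (split-comp 28° ↑): 286 + 208 = 494 → 494 − 360 = 134°
−120° (triadic ↓): 134 − 120 = 14°
+90° (square ↑): 14 + 90 = 104°
+148° (split-comp 32° ↓): 104 + 148 = 252°
+145° (split-comp 35° ↓): 252 + 145 = 397 → 397 − 360 = 37°
+180° (complement): 37 + 180 = 217°

217°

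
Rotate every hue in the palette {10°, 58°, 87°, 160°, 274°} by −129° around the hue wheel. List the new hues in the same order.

241°, 289°, 318°, 31°, 145°

10 − 129 = -119 → -119 + 360 = 241°
58 − 129 = -71 → -71 + 360 = 289°
87 − 129 = -42 → -42 + 360 = 318°
160 − 129 = 31°
274 − 129 = 145°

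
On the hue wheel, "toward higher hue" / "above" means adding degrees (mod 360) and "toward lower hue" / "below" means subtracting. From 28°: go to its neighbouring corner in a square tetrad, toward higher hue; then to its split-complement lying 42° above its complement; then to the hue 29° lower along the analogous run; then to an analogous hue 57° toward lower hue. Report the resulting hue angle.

254°

square ↑ +90°: 28 + 90 = 118°
split-comp 42° ↑ +222°: 118 + 222 = 340°
analog 29° ↓ −29°: 340 − 29 = 311°
analog 57° ↓ −57°: 311 − 57 = 254°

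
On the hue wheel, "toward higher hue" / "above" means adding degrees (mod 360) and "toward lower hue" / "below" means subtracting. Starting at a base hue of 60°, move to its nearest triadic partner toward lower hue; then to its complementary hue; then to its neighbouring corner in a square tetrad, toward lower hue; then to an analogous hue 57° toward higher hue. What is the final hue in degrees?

60 − 120 = -60 → -60 + 360 = 300°   (triadic ↓)
300 + 180 = 480 → 480 − 360 = 120°   (complement)
120 − 90 = 30°   (square ↓)
30 + 57 = 87°   (analog 57° ↑)

87°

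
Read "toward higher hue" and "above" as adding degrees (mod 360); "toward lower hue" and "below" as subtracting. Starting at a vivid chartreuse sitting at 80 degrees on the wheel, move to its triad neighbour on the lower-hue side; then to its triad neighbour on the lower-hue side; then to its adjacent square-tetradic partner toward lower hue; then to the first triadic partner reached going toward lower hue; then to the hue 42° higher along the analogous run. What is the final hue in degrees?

32°

triadic ↓ −120°: 80 − 120 = -40 → -40 + 360 = 320°
triadic ↓ −120°: 320 − 120 = 200°
square ↓ −90°: 200 − 90 = 110°
triadic ↓ −120°: 110 − 120 = -10 → -10 + 360 = 350°
analog 42° ↑ +42°: 350 + 42 = 392 → 392 − 360 = 32°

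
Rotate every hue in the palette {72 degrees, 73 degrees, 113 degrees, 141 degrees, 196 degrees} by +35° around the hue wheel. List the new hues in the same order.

72 + 35 = 107°
73 + 35 = 108°
113 + 35 = 148°
141 + 35 = 176°
196 + 35 = 231°

107°, 108°, 148°, 176°, 231°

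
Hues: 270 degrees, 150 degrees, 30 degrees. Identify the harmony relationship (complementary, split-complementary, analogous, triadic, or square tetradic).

Sort the hues: 30°, 150°, 270°.
Successive gaps around the wheel: 120°, 120°, 120°.
Three hues equally spaced 120° apart form a triad.

triadic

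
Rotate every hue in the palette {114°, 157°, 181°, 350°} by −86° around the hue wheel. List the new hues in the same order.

28°, 71°, 95°, 264°

114 − 86 = 28°
157 − 86 = 71°
181 − 86 = 95°
350 − 86 = 264°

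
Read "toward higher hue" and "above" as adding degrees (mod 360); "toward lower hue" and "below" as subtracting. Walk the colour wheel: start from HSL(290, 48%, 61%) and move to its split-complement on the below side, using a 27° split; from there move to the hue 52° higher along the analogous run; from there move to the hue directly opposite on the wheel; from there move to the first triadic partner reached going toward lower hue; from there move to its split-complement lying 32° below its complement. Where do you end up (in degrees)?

343°

+153° (split-comp 27° ↓): 290 + 153 = 443 → 443 − 360 = 83°
+52° (analog 52° ↑): 83 + 52 = 135°
+180° (complement): 135 + 180 = 315°
−120° (triadic ↓): 315 − 120 = 195°
+148° (split-comp 32° ↓): 195 + 148 = 343°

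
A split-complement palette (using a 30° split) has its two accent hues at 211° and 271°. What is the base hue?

The accents sit 30° either side of the complement, so the complement is their short-arc midpoint on the wheel.
Short-arc midpoint of 211° and 271°: 241°.
Base is 180° from the complement: 241 − 180 = 61°

61°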